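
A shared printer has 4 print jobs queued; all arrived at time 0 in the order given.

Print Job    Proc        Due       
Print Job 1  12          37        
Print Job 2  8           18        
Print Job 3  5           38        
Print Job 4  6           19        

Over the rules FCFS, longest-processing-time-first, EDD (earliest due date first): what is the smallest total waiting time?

48

FIFO (arrival order): Print Job 1 Print Job 2 Print Job 3 Print Job 4.
Print Job 1: waits 0, runs 0→12
Print Job 2: waits 12, runs 12→20
Print Job 3: waits 20, runs 20→25
Print Job 4: waits 25, runs 25→31
Sum = 0+12+20+25 = 57.
LPT (decreasing processing time): Print Job 1 Print Job 2 Print Job 4 Print Job 3.
Print Job 1: waits 0, runs 0→12
Print Job 2: waits 12, runs 12→20
Print Job 4: waits 20, runs 20→26
Print Job 3: waits 26, runs 26→31
Sum = 0+12+20+26 = 58.
EDD (increasing due date): Print Job 2 Print Job 4 Print Job 1 Print Job 3.
Print Job 2: waits 0, runs 0→8
Print Job 4: waits 8, runs 8→14
Print Job 1: waits 14, runs 14→26
Print Job 3: waits 26, runs 26→31
Sum = 0+8+14+26 = 48.
FIFO 57, LPT 58, EDD 48 → minimum 48.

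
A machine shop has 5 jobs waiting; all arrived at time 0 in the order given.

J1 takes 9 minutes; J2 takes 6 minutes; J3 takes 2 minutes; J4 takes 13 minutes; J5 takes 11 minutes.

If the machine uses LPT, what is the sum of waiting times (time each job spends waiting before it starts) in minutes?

LPT (decreasing processing time): J4 J5 J1 J2 J3.
J4: waits 0, runs 0→13
J5: waits 13, runs 13→24
J1: waits 24, runs 24→33
J2: waits 33, runs 33→39
J3: waits 39, runs 39→41
Sum = 0+13+24+33+39 = 109.

109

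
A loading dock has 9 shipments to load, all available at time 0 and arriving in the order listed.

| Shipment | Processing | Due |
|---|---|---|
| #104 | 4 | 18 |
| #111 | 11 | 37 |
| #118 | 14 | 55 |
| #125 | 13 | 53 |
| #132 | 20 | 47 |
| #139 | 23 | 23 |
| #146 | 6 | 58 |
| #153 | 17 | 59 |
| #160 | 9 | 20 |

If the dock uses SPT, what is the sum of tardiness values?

SPT (increasing processing time): #104 #146 #160 #111 #125 #118 #153 #132 #139.
#104: 0→4, due 18, tardiness 0
#146: 4→10, due 58, tardiness 0
#160: 10→19, due 20, tardiness 0
#111: 19→30, due 37, tardiness 0
#125: 30→43, due 53, tardiness 0
#118: 43→57, due 55, tardiness 2
#153: 57→74, due 59, tardiness 15
#132: 74→94, due 47, tardiness 47
#139: 94→117, due 23, tardiness 94
Sum = 0+0+0+0+0+2+15+47+94 = 158.

158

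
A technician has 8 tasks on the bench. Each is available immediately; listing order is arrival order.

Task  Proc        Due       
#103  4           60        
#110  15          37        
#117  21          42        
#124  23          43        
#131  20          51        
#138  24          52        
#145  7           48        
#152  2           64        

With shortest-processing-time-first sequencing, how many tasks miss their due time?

3

SPT (increasing processing time): #152 #103 #145 #110 #131 #117 #124 #138.
#152: 0→2, due 64, tardiness 0
#103: 2→6, due 60, tardiness 0
#145: 6→13, due 48, tardiness 0
#110: 13→28, due 37, tardiness 0
#131: 28→48, due 51, tardiness 0
#117: 48→69, due 42, tardiness 27
#124: 69→92, due 43, tardiness 49
#138: 92→116, due 52, tardiness 64
Late tasks: 3.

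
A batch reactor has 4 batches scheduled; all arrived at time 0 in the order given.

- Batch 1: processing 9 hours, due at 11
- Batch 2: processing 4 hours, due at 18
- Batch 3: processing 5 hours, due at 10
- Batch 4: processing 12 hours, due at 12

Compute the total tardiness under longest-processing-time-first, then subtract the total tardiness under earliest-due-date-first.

LPT (decreasing processing time): Batch 4 Batch 1 Batch 3 Batch 2.
Batch 4: 0→12, due 12, tardiness 0
Batch 1: 12→21, due 11, tardiness 10
Batch 3: 21→26, due 10, tardiness 16
Batch 2: 26→30, due 18, tardiness 12
Sum = 0+10+16+12 = 38.
EDD (increasing due date): Batch 3 Batch 1 Batch 4 Batch 2.
Batch 3: 0→5, due 10, tardiness 0
Batch 1: 5→14, due 11, tardiness 3
Batch 4: 14→26, due 12, tardiness 14
Batch 2: 26→30, due 18, tardiness 12
Sum = 0+3+14+12 = 29.
Difference = 38 − 29 = 9.

9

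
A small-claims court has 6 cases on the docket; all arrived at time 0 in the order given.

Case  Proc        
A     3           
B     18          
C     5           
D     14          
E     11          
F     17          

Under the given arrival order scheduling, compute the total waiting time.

FIFO (arrival order): A B C D E F.
A: waits 0, runs 0→3
B: waits 3, runs 3→21
C: waits 21, runs 21→26
D: waits 26, runs 26→40
E: waits 40, runs 40→51
F: waits 51, runs 51→68
Sum = 0+3+21+26+40+51 = 141.

141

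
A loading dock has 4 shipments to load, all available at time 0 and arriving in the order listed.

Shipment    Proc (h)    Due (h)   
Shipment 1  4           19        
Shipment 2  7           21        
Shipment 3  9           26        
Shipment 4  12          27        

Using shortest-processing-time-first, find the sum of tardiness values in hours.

SPT (increasing processing time): Shipment 1 Shipment 2 Shipment 3 Shipment 4.
Shipment 1: 0→4, due 19, tardiness 0
Shipment 2: 4→11, due 21, tardiness 0
Shipment 3: 11→20, due 26, tardiness 0
Shipment 4: 20→32, due 27, tardiness 5
Sum = 0+0+0+5 = 5.

5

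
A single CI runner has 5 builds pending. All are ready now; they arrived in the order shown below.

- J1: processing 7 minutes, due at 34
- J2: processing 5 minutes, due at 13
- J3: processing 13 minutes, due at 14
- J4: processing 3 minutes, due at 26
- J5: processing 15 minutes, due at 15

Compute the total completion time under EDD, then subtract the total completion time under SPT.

38

EDD (increasing due date): J2 J3 J5 J4 J1.
J2: 0→5
J3: 5→18
J5: 18→33
J4: 33→36
J1: 36→43
Sum = 5+18+33+36+43 = 135.
SPT (increasing processing time): J4 J2 J1 J3 J5.
J4: 0→3
J2: 3→8
J1: 8→15
J3: 15→28
J5: 28→43
Sum = 3+8+15+28+43 = 97.
Difference = 135 − 97 = 38.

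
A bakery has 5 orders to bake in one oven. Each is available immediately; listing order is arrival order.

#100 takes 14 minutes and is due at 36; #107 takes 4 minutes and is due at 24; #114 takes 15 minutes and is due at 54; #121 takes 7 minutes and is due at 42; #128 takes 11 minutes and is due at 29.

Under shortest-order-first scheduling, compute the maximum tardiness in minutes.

SPT (increasing processing time): #107 #121 #128 #100 #114.
#107: 0→4, due 24, tardiness 0
#121: 4→11, due 42, tardiness 0
#128: 11→22, due 29, tardiness 0
#100: 22→36, due 36, tardiness 0
#114: 36→51, due 54, tardiness 0
Maximum = 0.

0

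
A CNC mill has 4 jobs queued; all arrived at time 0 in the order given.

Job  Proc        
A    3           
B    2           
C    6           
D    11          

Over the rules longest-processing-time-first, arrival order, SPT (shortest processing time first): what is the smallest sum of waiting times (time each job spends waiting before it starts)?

LPT (decreasing processing time): D C A B.
D: waits 0, runs 0→11
C: waits 11, runs 11→17
A: waits 17, runs 17→20
B: waits 20, runs 20→22
Sum = 0+11+17+20 = 48.
FIFO (arrival order): A B C D.
A: waits 0, runs 0→3
B: waits 3, runs 3→5
C: waits 5, runs 5→11
D: waits 11, runs 11→22
Sum = 0+3+5+11 = 19.
SPT (increasing processing time): B A C D.
B: waits 0, runs 0→2
A: waits 2, runs 2→5
C: waits 5, runs 5→11
D: waits 11, runs 11→22
Sum = 0+2+5+11 = 18.
LPT 48, FIFO 19, SPT 18 → minimum 18.

18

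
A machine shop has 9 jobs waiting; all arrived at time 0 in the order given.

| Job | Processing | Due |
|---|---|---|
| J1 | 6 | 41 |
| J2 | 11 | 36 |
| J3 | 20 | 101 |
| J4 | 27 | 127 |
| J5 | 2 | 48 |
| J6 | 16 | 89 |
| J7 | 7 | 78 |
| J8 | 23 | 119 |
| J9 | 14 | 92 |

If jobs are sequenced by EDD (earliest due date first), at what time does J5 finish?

EDD (increasing due date): J2 J1 J5 J7 J6 J9 J3 J8 J4.
J2: 0→11
J1: 11→17
J5: 17→19

19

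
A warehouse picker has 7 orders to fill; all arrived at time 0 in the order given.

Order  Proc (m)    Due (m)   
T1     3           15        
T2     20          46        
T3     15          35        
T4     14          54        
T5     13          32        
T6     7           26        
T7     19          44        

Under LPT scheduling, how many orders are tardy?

LPT (decreasing processing time): T2 T7 T3 T4 T5 T6 T1.
T2: 0→20, due 46, tardiness 0
T7: 20→39, due 44, tardiness 0
T3: 39→54, due 35, tardiness 19
T4: 54→68, due 54, tardiness 14
T5: 68→81, due 32, tardiness 49
T6: 81→88, due 26, tardiness 62
T1: 88→91, due 15, tardiness 76
Late orders: 5.

5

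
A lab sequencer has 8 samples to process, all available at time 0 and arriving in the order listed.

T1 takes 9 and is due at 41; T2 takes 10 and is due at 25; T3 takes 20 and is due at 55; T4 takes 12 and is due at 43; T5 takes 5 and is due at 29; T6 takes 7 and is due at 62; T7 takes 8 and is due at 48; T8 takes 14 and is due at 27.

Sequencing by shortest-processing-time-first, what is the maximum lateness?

38

SPT (increasing processing time): T5 T6 T7 T1 T2 T4 T8 T3.
T5: 0→5, due 29, lateness -24
T6: 5→12, due 62, lateness -50
T7: 12→20, due 48, lateness -28
T1: 20→29, due 41, lateness -12
T2: 29→39, due 25, lateness 14
T4: 39→51, due 43, lateness 8
T8: 51→65, due 27, lateness 38
T3: 65→85, due 55, lateness 30
Maximum = 38.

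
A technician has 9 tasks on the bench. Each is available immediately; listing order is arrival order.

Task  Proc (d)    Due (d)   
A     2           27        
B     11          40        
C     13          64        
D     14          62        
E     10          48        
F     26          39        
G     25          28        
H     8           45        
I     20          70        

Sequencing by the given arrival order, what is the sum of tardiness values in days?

235

FIFO (arrival order): A B C D E F G H I.
A: 0→2, due 27, tardiness 0
B: 2→13, due 40, tardiness 0
C: 13→26, due 64, tardiness 0
D: 26→40, due 62, tardiness 0
E: 40→50, due 48, tardiness 2
F: 50→76, due 39, tardiness 37
G: 76→101, due 28, tardiness 73
H: 101→109, due 45, tardiness 64
I: 109→129, due 70, tardiness 59
Sum = 0+0+0+0+2+37+73+64+59 = 235.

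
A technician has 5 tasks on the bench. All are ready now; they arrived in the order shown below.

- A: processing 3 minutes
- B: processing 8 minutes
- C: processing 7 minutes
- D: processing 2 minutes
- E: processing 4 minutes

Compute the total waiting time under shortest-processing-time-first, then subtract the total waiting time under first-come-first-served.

SPT (increasing processing time): D A E C B.
D: waits 0, runs 0→2
A: waits 2, runs 2→5
E: waits 5, runs 5→9
C: waits 9, runs 9→16
B: waits 16, runs 16→24
Sum = 0+2+5+9+16 = 32.
FIFO (arrival order): A B C D E.
A: waits 0, runs 0→3
B: waits 3, runs 3→11
C: waits 11, runs 11→18
D: waits 18, runs 18→20
E: waits 20, runs 20→24
Sum = 0+3+11+18+20 = 52.
Difference = 32 − 52 = -20.

-20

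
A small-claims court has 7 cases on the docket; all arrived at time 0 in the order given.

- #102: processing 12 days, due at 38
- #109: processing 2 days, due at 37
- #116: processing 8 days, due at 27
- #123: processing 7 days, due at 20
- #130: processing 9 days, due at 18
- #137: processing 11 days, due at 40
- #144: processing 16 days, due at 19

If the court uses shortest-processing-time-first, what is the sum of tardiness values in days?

65

SPT (increasing processing time): #109 #123 #116 #130 #137 #102 #144.
#109: 0→2, due 37, tardiness 0
#123: 2→9, due 20, tardiness 0
#116: 9→17, due 27, tardiness 0
#130: 17→26, due 18, tardiness 8
#137: 26→37, due 40, tardiness 0
#102: 37→49, due 38, tardiness 11
#144: 49→65, due 19, tardiness 46
Sum = 0+0+0+8+0+11+46 = 65.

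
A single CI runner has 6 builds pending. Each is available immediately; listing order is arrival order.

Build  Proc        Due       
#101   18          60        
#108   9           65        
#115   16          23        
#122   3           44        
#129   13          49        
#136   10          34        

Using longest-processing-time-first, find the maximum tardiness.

25

LPT (decreasing processing time): #101 #115 #129 #136 #108 #122.
#101: 0→18, due 60, tardiness 0
#115: 18→34, due 23, tardiness 11
#129: 34→47, due 49, tardiness 0
#136: 47→57, due 34, tardiness 23
#108: 57→66, due 65, tardiness 1
#122: 66→69, due 44, tardiness 25
Maximum = 25.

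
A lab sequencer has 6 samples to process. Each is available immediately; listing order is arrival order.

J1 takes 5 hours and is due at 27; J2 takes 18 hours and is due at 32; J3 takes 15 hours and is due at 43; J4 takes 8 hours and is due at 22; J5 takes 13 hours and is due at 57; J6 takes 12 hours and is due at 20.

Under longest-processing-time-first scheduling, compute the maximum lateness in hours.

44

LPT (decreasing processing time): J2 J3 J5 J6 J4 J1.
J2: 0→18, due 32, lateness -14
J3: 18→33, due 43, lateness -10
J5: 33→46, due 57, lateness -11
J6: 46→58, due 20, lateness 38
J4: 58→66, due 22, lateness 44
J1: 66→71, due 27, lateness 44
Maximum = 44.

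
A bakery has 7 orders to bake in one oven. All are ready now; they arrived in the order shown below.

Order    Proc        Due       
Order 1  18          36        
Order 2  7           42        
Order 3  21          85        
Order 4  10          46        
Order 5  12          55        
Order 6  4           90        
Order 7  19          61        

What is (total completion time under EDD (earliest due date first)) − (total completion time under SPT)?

EDD (increasing due date): Order 1 Order 2 Order 4 Order 5 Order 7 Order 3 Order 6.
Order 1: 0→18
Order 2: 18→25
Order 4: 25→35
Order 5: 35→47
Order 7: 47→66
Order 3: 66→87
Order 6: 87→91
Sum = 18+25+35+47+66+87+91 = 369.
SPT (increasing processing time): Order 6 Order 2 Order 4 Order 5 Order 1 Order 7 Order 3.
Order 6: 0→4
Order 2: 4→11
Order 4: 11→21
Order 5: 21→33
Order 1: 33→51
Order 7: 51→70
Order 3: 70→91
Sum = 4+11+21+33+51+70+91 = 281.
Difference = 369 − 281 = 88.

88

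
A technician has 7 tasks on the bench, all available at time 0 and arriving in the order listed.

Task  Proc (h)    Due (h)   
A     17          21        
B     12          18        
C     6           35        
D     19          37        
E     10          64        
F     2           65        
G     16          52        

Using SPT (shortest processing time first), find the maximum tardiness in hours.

45

SPT (increasing processing time): F C E B G A D.
F: 0→2, due 65, tardiness 0
C: 2→8, due 35, tardiness 0
E: 8→18, due 64, tardiness 0
B: 18→30, due 18, tardiness 12
G: 30→46, due 52, tardiness 0
A: 46→63, due 21, tardiness 42
D: 63→82, due 37, tardiness 45
Maximum = 45.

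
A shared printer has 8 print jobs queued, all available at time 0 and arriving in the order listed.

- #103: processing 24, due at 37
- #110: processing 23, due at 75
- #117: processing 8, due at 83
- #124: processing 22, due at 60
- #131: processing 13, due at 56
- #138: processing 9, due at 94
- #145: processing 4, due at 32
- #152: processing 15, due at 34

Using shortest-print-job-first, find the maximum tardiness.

SPT (increasing processing time): #145 #117 #138 #131 #152 #124 #110 #103.
#145: 0→4, due 32, tardiness 0
#117: 4→12, due 83, tardiness 0
#138: 12→21, due 94, tardiness 0
#131: 21→34, due 56, tardiness 0
#152: 34→49, due 34, tardiness 15
#124: 49→71, due 60, tardiness 11
#110: 71→94, due 75, tardiness 19
#103: 94→118, due 37, tardiness 81
Maximum = 81.

81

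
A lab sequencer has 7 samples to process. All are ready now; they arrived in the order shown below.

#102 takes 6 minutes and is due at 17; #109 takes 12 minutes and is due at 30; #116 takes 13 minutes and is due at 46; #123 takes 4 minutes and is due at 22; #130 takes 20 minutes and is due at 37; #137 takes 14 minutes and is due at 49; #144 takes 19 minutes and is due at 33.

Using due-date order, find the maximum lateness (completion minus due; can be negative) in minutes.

EDD (increasing due date): #102 #123 #109 #144 #130 #116 #137.
#102: 0→6, due 17, lateness -11
#123: 6→10, due 22, lateness -12
#109: 10→22, due 30, lateness -8
#144: 22→41, due 33, lateness 8
#130: 41→61, due 37, lateness 24
#116: 61→74, due 46, lateness 28
#137: 74→88, due 49, lateness 39
Maximum = 39.

39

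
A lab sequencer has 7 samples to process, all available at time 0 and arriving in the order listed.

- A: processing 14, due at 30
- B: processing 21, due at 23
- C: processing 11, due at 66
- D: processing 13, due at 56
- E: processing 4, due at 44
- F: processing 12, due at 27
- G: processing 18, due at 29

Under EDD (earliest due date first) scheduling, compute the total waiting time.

EDD (increasing due date): B F G A E D C.
B: waits 0, runs 0→21
F: waits 21, runs 21→33
G: waits 33, runs 33→51
A: waits 51, runs 51→65
E: waits 65, runs 65→69
D: waits 69, runs 69→82
C: waits 82, runs 82→93
Sum = 0+21+33+51+65+69+82 = 321.

321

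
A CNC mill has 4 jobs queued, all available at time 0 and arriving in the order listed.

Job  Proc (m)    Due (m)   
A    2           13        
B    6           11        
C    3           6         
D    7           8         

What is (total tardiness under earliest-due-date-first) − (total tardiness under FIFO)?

EDD (increasing due date): C D B A.
C: 0→3, due 6, tardiness 0
D: 3→10, due 8, tardiness 2
B: 10→16, due 11, tardiness 5
A: 16→18, due 13, tardiness 5
Sum = 0+2+5+5 = 12.
FIFO (arrival order): A B C D.
A: 0→2, due 13, tardiness 0
B: 2→8, due 11, tardiness 0
C: 8→11, due 6, tardiness 5
D: 11→18, due 8, tardiness 10
Sum = 0+0+5+10 = 15.
Difference = 12 − 15 = -3.

-3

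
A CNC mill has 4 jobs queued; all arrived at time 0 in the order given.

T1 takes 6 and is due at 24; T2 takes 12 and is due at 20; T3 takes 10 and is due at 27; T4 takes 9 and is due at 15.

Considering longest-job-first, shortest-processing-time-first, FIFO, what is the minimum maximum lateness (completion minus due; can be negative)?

LPT (decreasing processing time): T2 T3 T4 T1.
T2: 0→12, due 20, lateness -8
T3: 12→22, due 27, lateness -5
T4: 22→31, due 15, lateness 16
T1: 31→37, due 24, lateness 13
Maximum = 16.
SPT (increasing processing time): T1 T4 T3 T2.
T1: 0→6, due 24, lateness -18
T4: 6→15, due 15, lateness 0
T3: 15→25, due 27, lateness -2
T2: 25→37, due 20, lateness 17
Maximum = 17.
FIFO (arrival order): T1 T2 T3 T4.
T1: 0→6, due 24, lateness -18
T2: 6→18, due 20, lateness -2
T3: 18→28, due 27, lateness 1
T4: 28→37, due 15, lateness 22
Maximum = 22.
LPT 16, SPT 17, FIFO 22 → minimum 16.

16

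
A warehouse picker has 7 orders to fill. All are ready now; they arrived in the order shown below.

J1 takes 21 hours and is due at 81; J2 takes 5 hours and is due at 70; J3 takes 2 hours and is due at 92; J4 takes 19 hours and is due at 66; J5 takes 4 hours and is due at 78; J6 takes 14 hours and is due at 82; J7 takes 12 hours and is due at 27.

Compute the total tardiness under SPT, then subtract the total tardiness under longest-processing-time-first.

-40

SPT (increasing processing time): J3 J5 J2 J7 J6 J4 J1.
J3: 0→2, due 92, tardiness 0
J5: 2→6, due 78, tardiness 0
J2: 6→11, due 70, tardiness 0
J7: 11→23, due 27, tardiness 0
J6: 23→37, due 82, tardiness 0
J4: 37→56, due 66, tardiness 0
J1: 56→77, due 81, tardiness 0
Sum = 0+0+0+0+0+0+0 = 0.
LPT (decreasing processing time): J1 J4 J6 J7 J2 J5 J3.
J1: 0→21, due 81, tardiness 0
J4: 21→40, due 66, tardiness 0
J6: 40→54, due 82, tardiness 0
J7: 54→66, due 27, tardiness 39
J2: 66→71, due 70, tardiness 1
J5: 71→75, due 78, tardiness 0
J3: 75→77, due 92, tardiness 0
Sum = 0+0+0+39+1+0+0 = 40.
Difference = 0 − 40 = -40.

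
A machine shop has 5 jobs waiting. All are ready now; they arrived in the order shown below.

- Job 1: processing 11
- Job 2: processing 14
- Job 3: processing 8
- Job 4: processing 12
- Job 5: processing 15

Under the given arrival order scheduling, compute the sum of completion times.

FIFO (arrival order): Job 1 Job 2 Job 3 Job 4 Job 5.
Job 1: 0→11
Job 2: 11→25
Job 3: 25→33
Job 4: 33→45
Job 5: 45→60
Sum = 11+25+33+45+60 = 174.

174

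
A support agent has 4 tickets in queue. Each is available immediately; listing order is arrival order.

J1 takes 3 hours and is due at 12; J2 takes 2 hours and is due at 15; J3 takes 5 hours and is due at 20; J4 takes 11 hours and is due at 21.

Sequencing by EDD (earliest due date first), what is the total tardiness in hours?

0

EDD (increasing due date): J1 J2 J3 J4.
J1: 0→3, due 12, tardiness 0
J2: 3→5, due 15, tardiness 0
J3: 5→10, due 20, tardiness 0
J4: 10→21, due 21, tardiness 0
Sum = 0+0+0+0 = 0.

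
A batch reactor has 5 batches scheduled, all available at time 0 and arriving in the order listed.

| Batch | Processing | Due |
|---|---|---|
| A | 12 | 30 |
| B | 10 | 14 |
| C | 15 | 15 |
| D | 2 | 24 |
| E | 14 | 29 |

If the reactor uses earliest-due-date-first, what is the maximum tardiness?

EDD (increasing due date): B C D E A.
B: 0→10, due 14, tardiness 0
C: 10→25, due 15, tardiness 10
D: 25→27, due 24, tardiness 3
E: 27→41, due 29, tardiness 12
A: 41→53, due 30, tardiness 23
Maximum = 23.

23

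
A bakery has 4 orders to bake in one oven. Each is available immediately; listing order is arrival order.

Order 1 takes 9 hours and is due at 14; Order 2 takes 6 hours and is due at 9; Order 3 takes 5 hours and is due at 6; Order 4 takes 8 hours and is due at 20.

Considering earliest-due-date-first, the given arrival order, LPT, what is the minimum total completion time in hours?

EDD (increasing due date): Order 3 Order 2 Order 1 Order 4.
Order 3: 0→5
Order 2: 5→11
Order 1: 11→20
Order 4: 20→28
Sum = 5+11+20+28 = 64.
FIFO (arrival order): Order 1 Order 2 Order 3 Order 4.
Order 1: 0→9
Order 2: 9→15
Order 3: 15→20
Order 4: 20→28
Sum = 9+15+20+28 = 72.
LPT (decreasing processing time): Order 1 Order 4 Order 2 Order 3.
Order 1: 0→9
Order 4: 9→17
Order 2: 17→23
Order 3: 23→28
Sum = 9+17+23+28 = 77.
EDD 64, FIFO 72, LPT 77 → minimum 64.

64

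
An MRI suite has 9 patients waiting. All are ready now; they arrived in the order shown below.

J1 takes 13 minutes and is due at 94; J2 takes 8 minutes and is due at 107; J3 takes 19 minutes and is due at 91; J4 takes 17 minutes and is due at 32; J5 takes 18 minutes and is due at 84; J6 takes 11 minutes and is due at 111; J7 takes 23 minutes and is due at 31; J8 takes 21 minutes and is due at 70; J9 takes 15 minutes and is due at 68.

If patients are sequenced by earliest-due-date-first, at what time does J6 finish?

EDD (increasing due date): J7 J4 J9 J8 J5 J3 J1 J2 J6.
J7: 0→23
J4: 23→40
J9: 40→55
J8: 55→76
J5: 76→94
J3: 94→113
J1: 113→126
J2: 126→134
J6: 134→145

145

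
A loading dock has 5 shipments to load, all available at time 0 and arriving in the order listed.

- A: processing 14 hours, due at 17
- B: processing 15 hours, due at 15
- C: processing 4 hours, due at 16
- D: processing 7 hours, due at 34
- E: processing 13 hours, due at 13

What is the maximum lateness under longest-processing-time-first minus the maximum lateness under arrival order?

LPT (decreasing processing time): B A E D C.
B: 0→15, due 15, lateness 0
A: 15→29, due 17, lateness 12
E: 29→42, due 13, lateness 29
D: 42→49, due 34, lateness 15
C: 49→53, due 16, lateness 37
Maximum = 37.
FIFO (arrival order): A B C D E.
A: 0→14, due 17, lateness -3
B: 14→29, due 15, lateness 14
C: 29→33, due 16, lateness 17
D: 33→40, due 34, lateness 6
E: 40→53, due 13, lateness 40
Maximum = 40.
Difference = 37 − 40 = -3.

-3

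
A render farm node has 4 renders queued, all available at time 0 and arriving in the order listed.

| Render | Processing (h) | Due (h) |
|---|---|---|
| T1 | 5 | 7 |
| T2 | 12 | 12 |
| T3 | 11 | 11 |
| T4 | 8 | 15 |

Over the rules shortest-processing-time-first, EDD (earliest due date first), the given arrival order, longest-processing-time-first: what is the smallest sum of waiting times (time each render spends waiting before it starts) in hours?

42

SPT (increasing processing time): T1 T4 T3 T2.
T1: waits 0, runs 0→5
T4: waits 5, runs 5→13
T3: waits 13, runs 13→24
T2: waits 24, runs 24→36
Sum = 0+5+13+24 = 42.
EDD (increasing due date): T1 T3 T2 T4.
T1: waits 0, runs 0→5
T3: waits 5, runs 5→16
T2: waits 16, runs 16→28
T4: waits 28, runs 28→36
Sum = 0+5+16+28 = 49.
FIFO (arrival order): T1 T2 T3 T4.
T1: waits 0, runs 0→5
T2: waits 5, runs 5→17
T3: waits 17, runs 17→28
T4: waits 28, runs 28→36
Sum = 0+5+17+28 = 50.
LPT (decreasing processing time): T2 T3 T4 T1.
T2: waits 0, runs 0→12
T3: waits 12, runs 12→23
T4: waits 23, runs 23→31
T1: waits 31, runs 31→36
Sum = 0+12+23+31 = 66.
SPT 42, EDD 49, FIFO 50, LPT 66 → minimum 42.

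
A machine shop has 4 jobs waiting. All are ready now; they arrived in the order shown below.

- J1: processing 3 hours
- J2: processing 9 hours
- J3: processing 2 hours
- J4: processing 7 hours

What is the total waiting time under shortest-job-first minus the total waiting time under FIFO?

SPT (increasing processing time): J3 J1 J4 J2.
J3: waits 0, runs 0→2
J1: waits 2, runs 2→5
J4: waits 5, runs 5→12
J2: waits 12, runs 12→21
Sum = 0+2+5+12 = 19.
FIFO (arrival order): J1 J2 J3 J4.
J1: waits 0, runs 0→3
J2: waits 3, runs 3→12
J3: waits 12, runs 12→14
J4: waits 14, runs 14→21
Sum = 0+3+12+14 = 29.
Difference = 19 − 29 = -10.

-10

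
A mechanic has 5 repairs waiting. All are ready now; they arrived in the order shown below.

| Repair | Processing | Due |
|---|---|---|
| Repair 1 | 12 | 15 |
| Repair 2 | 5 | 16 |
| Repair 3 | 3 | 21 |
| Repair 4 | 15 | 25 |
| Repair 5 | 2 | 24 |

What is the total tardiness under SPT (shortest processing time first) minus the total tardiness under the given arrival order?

-5

SPT (increasing processing time): Repair 5 Repair 3 Repair 2 Repair 1 Repair 4.
Repair 5: 0→2, due 24, tardiness 0
Repair 3: 2→5, due 21, tardiness 0
Repair 2: 5→10, due 16, tardiness 0
Repair 1: 10→22, due 15, tardiness 7
Repair 4: 22→37, due 25, tardiness 12
Sum = 0+0+0+7+12 = 19.
FIFO (arrival order): Repair 1 Repair 2 Repair 3 Repair 4 Repair 5.
Repair 1: 0→12, due 15, tardiness 0
Repair 2: 12→17, due 16, tardiness 1
Repair 3: 17→20, due 21, tardiness 0
Repair 4: 20→35, due 25, tardiness 10
Repair 5: 35→37, due 24, tardiness 13
Sum = 0+1+0+10+13 = 24.
Difference = 19 − 24 = -5.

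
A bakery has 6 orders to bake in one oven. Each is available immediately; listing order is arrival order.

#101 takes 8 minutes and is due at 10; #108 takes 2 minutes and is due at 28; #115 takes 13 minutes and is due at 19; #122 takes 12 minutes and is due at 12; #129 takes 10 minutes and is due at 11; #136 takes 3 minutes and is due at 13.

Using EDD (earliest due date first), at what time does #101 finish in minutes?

8

EDD (increasing due date): #101 #129 #122 #136 #115 #108.
#101: 0→8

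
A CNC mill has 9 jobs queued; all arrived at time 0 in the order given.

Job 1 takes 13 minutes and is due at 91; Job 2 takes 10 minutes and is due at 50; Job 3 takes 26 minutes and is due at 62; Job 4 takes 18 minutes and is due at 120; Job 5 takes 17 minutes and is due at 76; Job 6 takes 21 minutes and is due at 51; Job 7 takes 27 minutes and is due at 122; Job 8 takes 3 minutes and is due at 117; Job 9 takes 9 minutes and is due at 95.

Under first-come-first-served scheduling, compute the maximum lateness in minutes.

54

FIFO (arrival order): Job 1 Job 2 Job 3 Job 4 Job 5 Job 6 Job 7 Job 8 Job 9.
Job 1: 0→13, due 91, lateness -78
Job 2: 13→23, due 50, lateness -27
Job 3: 23→49, due 62, lateness -13
Job 4: 49→67, due 120, lateness -53
Job 5: 67→84, due 76, lateness 8
Job 6: 84→105, due 51, lateness 54
Job 7: 105→132, due 122, lateness 10
Job 8: 132→135, due 117, lateness 18
Job 9: 135→144, due 95, lateness 49
Maximum = 54.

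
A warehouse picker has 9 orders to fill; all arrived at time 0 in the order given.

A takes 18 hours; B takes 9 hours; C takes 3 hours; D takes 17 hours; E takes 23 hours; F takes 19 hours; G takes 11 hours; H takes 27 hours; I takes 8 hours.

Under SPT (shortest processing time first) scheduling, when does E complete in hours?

108

SPT (increasing processing time): C I B G D A F E H.
C: 0→3
I: 3→11
B: 11→20
G: 20→31
D: 31→48
A: 48→66
F: 66→85
E: 85→108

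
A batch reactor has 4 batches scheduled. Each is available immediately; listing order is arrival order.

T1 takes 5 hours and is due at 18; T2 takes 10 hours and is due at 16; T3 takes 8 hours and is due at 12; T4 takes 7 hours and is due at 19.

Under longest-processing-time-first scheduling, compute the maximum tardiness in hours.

12

LPT (decreasing processing time): T2 T3 T4 T1.
T2: 0→10, due 16, tardiness 0
T3: 10→18, due 12, tardiness 6
T4: 18→25, due 19, tardiness 6
T1: 25→30, due 18, tardiness 12
Maximum = 12.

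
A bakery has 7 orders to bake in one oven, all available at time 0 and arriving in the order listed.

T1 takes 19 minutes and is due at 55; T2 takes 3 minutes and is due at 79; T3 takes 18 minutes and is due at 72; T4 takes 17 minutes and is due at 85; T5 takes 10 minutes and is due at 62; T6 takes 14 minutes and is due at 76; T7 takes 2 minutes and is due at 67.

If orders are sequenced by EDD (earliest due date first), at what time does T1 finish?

19

EDD (increasing due date): T1 T5 T7 T3 T6 T2 T4.
T1: 0→19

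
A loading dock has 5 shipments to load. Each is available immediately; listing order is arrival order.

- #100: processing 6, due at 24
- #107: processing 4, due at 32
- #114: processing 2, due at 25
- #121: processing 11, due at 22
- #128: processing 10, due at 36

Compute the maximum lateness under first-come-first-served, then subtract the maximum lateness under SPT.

FIFO (arrival order): #100 #107 #114 #121 #128.
#100: 0→6, due 24, lateness -18
#107: 6→10, due 32, lateness -22
#114: 10→12, due 25, lateness -13
#121: 12→23, due 22, lateness 1
#128: 23→33, due 36, lateness -3
Maximum = 1.
SPT (increasing processing time): #114 #107 #100 #128 #121.
#114: 0→2, due 25, lateness -23
#107: 2→6, due 32, lateness -26
#100: 6→12, due 24, lateness -12
#128: 12→22, due 36, lateness -14
#121: 22→33, due 22, lateness 11
Maximum = 11.
Difference = 1 − 11 = -10.

-10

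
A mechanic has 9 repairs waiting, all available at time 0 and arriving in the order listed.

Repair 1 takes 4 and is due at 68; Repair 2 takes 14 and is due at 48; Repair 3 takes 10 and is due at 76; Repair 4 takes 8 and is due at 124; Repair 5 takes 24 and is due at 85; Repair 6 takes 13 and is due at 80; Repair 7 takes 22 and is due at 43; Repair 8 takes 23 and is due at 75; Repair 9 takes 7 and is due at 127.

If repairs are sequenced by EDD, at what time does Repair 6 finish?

86

EDD (increasing due date): Repair 7 Repair 2 Repair 1 Repair 8 Repair 3 Repair 6 Repair 5 Repair 4 Repair 9.
Repair 7: 0→22
Repair 2: 22→36
Repair 1: 36→40
Repair 8: 40→63
Repair 3: 63→73
Repair 6: 73→86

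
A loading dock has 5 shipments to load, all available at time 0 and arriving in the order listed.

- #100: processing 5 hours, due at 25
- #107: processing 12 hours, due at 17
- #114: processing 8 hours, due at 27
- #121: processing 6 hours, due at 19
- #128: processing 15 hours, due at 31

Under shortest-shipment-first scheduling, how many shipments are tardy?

SPT (increasing processing time): #100 #121 #114 #107 #128.
#100: 0→5, due 25, tardiness 0
#121: 5→11, due 19, tardiness 0
#114: 11→19, due 27, tardiness 0
#107: 19→31, due 17, tardiness 14
#128: 31→46, due 31, tardiness 15
Late shipments: 2.

2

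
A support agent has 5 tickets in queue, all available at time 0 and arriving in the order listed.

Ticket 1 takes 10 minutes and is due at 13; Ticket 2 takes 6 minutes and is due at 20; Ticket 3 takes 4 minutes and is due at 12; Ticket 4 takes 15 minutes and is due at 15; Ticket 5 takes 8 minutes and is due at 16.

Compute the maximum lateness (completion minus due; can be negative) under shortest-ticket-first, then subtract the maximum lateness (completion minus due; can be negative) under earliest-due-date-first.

SPT (increasing processing time): Ticket 3 Ticket 2 Ticket 5 Ticket 1 Ticket 4.
Ticket 3: 0→4, due 12, lateness -8
Ticket 2: 4→10, due 20, lateness -10
Ticket 5: 10→18, due 16, lateness 2
Ticket 1: 18→28, due 13, lateness 15
Ticket 4: 28→43, due 15, lateness 28
Maximum = 28.
EDD (increasing due date): Ticket 3 Ticket 1 Ticket 4 Ticket 5 Ticket 2.
Ticket 3: 0→4, due 12, lateness -8
Ticket 1: 4→14, due 13, lateness 1
Ticket 4: 14→29, due 15, lateness 14
Ticket 5: 29→37, due 16, lateness 21
Ticket 2: 37→43, due 20, lateness 23
Maximum = 23.
Difference = 28 − 23 = 5.

5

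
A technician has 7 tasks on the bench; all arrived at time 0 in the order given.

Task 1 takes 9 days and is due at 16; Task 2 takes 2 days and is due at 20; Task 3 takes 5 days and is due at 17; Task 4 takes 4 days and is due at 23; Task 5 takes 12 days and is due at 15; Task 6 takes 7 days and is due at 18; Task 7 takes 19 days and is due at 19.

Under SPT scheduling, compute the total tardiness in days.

SPT (increasing processing time): Task 2 Task 4 Task 3 Task 6 Task 1 Task 5 Task 7.
Task 2: 0→2, due 20, tardiness 0
Task 4: 2→6, due 23, tardiness 0
Task 3: 6→11, due 17, tardiness 0
Task 6: 11→18, due 18, tardiness 0
Task 1: 18→27, due 16, tardiness 11
Task 5: 27→39, due 15, tardiness 24
Task 7: 39→58, due 19, tardiness 39
Sum = 0+0+0+0+11+24+39 = 74.

74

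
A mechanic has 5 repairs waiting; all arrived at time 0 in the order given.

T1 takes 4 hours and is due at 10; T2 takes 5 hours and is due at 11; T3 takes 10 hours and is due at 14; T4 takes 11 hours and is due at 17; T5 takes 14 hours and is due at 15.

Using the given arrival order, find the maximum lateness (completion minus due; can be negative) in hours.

29

FIFO (arrival order): T1 T2 T3 T4 T5.
T1: 0→4, due 10, lateness -6
T2: 4→9, due 11, lateness -2
T3: 9→19, due 14, lateness 5
T4: 19→30, due 17, lateness 13
T5: 30→44, due 15, lateness 29
Maximum = 29.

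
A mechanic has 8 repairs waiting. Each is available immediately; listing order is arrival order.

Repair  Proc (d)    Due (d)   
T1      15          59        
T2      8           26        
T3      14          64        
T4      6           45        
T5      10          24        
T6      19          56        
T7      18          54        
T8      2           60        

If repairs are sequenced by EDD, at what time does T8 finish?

78

EDD (increasing due date): T5 T2 T4 T7 T6 T1 T8 T3.
T5: 0→10
T2: 10→18
T4: 18→24
T7: 24→42
T6: 42→61
T1: 61→76
T8: 76→78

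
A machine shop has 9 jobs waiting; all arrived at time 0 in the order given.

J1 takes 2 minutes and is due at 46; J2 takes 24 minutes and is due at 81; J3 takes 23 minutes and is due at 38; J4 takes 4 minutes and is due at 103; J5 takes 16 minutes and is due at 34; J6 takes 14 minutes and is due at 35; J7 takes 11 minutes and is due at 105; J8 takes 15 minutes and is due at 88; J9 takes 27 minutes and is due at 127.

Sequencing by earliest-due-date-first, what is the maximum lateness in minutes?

15

EDD (increasing due date): J5 J6 J3 J1 J2 J8 J4 J7 J9.
J5: 0→16, due 34, lateness -18
J6: 16→30, due 35, lateness -5
J3: 30→53, due 38, lateness 15
J1: 53→55, due 46, lateness 9
J2: 55→79, due 81, lateness -2
J8: 79→94, due 88, lateness 6
J4: 94→98, due 103, lateness -5
J7: 98→109, due 105, lateness 4
J9: 109→136, due 127, lateness 9
Maximum = 15.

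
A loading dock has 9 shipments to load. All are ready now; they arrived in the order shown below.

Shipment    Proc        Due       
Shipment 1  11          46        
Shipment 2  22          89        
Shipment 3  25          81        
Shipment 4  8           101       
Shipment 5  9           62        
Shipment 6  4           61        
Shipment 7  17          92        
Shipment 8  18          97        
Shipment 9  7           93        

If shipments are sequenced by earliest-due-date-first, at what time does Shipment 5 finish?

EDD (increasing due date): Shipment 1 Shipment 6 Shipment 5 Shipment 3 Shipment 2 Shipment 7 Shipment 9 Shipment 8 Shipment 4.
Shipment 1: 0→11
Shipment 6: 11→15
Shipment 5: 15→24

24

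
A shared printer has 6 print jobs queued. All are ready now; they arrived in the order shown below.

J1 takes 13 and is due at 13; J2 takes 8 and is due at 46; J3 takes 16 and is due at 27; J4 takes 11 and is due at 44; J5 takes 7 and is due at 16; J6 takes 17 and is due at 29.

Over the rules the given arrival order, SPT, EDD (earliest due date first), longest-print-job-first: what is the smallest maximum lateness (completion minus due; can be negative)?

FIFO (arrival order): J1 J2 J3 J4 J5 J6.
J1: 0→13, due 13, lateness 0
J2: 13→21, due 46, lateness -25
J3: 21→37, due 27, lateness 10
J4: 37→48, due 44, lateness 4
J5: 48→55, due 16, lateness 39
J6: 55→72, due 29, lateness 43
Maximum = 43.
SPT (increasing processing time): J5 J2 J4 J1 J3 J6.
J5: 0→7, due 16, lateness -9
J2: 7→15, due 46, lateness -31
J4: 15→26, due 44, lateness -18
J1: 26→39, due 13, lateness 26
J3: 39→55, due 27, lateness 28
J6: 55→72, due 29, lateness 43
Maximum = 43.
EDD (increasing due date): J1 J5 J3 J6 J4 J2.
J1: 0→13, due 13, lateness 0
J5: 13→20, due 16, lateness 4
J3: 20→36, due 27, lateness 9
J6: 36→53, due 29, lateness 24
J4: 53→64, due 44, lateness 20
J2: 64→72, due 46, lateness 26
Maximum = 26.
LPT (decreasing processing time): J6 J3 J1 J4 J2 J5.
J6: 0→17, due 29, lateness -12
J3: 17→33, due 27, lateness 6
J1: 33→46, due 13, lateness 33
J4: 46→57, due 44, lateness 13
J2: 57→65, due 46, lateness 19
J5: 65→72, due 16, lateness 56
Maximum = 56.
FIFO 43, SPT 43, EDD 26, LPT 56 → minimum 26.

26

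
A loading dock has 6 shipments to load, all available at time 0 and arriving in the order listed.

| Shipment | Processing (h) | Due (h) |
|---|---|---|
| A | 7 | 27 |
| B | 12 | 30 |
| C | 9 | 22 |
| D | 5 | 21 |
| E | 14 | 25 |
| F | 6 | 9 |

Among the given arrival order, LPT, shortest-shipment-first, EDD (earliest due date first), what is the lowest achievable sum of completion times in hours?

FIFO (arrival order): A B C D E F.
A: 0→7
B: 7→19
C: 19→28
D: 28→33
E: 33→47
F: 47→53
Sum = 7+19+28+33+47+53 = 187.
LPT (decreasing processing time): E B C A F D.
E: 0→14
B: 14→26
C: 26→35
A: 35→42
F: 42→48
D: 48→53
Sum = 14+26+35+42+48+53 = 218.
SPT (increasing processing time): D F A C B E.
D: 0→5
F: 5→11
A: 11→18
C: 18→27
B: 27→39
E: 39→53
Sum = 5+11+18+27+39+53 = 153.
EDD (increasing due date): F D C E A B.
F: 0→6
D: 6→11
C: 11→20
E: 20→34
A: 34→41
B: 41→53
Sum = 6+11+20+34+41+53 = 165.
FIFO 187, LPT 218, SPT 153, EDD 165 → minimum 153.

153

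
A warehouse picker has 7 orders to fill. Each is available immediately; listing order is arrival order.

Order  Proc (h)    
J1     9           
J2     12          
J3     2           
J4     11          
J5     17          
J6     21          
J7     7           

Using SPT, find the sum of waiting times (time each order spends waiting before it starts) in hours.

SPT (increasing processing time): J3 J7 J1 J4 J2 J5 J6.
J3: waits 0, runs 0→2
J7: waits 2, runs 2→9
J1: waits 9, runs 9→18
J4: waits 18, runs 18→29
J2: waits 29, runs 29→41
J5: waits 41, runs 41→58
J6: waits 58, runs 58→79
Sum = 0+2+9+18+29+41+58 = 157.

157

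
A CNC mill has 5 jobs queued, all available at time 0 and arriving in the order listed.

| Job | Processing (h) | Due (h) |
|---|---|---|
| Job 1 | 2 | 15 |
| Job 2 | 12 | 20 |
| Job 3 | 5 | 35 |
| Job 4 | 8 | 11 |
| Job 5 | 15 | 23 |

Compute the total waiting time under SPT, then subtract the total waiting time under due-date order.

-26

SPT (increasing processing time): Job 1 Job 3 Job 4 Job 2 Job 5.
Job 1: waits 0, runs 0→2
Job 3: waits 2, runs 2→7
Job 4: waits 7, runs 7→15
Job 2: waits 15, runs 15→27
Job 5: waits 27, runs 27→42
Sum = 0+2+7+15+27 = 51.
EDD (increasing due date): Job 4 Job 1 Job 2 Job 5 Job 3.
Job 4: waits 0, runs 0→8
Job 1: waits 8, runs 8→10
Job 2: waits 10, runs 10→22
Job 5: waits 22, runs 22→37
Job 3: waits 37, runs 37→42
Sum = 0+8+10+22+37 = 77.
Difference = 51 − 77 = -26.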